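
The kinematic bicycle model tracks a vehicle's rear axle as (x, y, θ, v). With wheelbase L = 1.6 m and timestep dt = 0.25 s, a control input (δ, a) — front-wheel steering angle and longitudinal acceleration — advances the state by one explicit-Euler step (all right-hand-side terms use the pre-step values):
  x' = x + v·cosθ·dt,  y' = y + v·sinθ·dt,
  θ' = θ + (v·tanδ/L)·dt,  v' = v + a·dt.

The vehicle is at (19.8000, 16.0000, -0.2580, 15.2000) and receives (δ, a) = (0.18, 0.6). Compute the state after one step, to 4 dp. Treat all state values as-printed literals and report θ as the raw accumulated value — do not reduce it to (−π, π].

(23.4742, 15.0304, 0.1742, 15.3500)

x' = 19.8000 + 15.2000·cos(-0.2580)·0.25 = 23.4742
y' = 16.0000 + 15.2000·sin(-0.2580)·0.25 = 15.0304
θ' = -0.2580 + (15.2000/1.6)·tan(0.18)·0.25 = 0.1742
v' = 15.2000 + 0.6000·0.25 = 15.3500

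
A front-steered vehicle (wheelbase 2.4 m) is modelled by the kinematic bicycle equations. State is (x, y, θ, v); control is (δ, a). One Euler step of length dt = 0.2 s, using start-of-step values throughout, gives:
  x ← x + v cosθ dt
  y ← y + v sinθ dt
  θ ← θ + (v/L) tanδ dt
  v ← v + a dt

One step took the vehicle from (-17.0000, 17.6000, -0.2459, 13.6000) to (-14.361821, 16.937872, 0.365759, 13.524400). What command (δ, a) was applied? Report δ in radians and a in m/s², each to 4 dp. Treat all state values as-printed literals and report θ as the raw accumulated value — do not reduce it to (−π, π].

a = (v'−v)/dt = (-0.075600)/0.2 = -0.3780
Δθ = θ'−θ = 0.611659;  (v·dt/L) = 13.6000·0.2/2.4 = 1.133333
tan δ = Δθ·L/(v·dt) = 0.539699  →  δ = 0.4949

δ = 0.4949, a = -0.3780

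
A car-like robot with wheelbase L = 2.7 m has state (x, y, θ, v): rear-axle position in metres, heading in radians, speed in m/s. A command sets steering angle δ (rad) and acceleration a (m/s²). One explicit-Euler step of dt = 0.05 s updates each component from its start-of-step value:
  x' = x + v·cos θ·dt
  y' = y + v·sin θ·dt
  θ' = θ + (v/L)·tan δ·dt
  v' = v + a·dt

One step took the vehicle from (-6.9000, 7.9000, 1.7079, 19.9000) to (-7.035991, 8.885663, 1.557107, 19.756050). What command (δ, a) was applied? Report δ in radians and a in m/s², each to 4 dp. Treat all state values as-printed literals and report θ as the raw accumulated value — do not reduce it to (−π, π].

δ = -0.3884, a = -2.8790

a = (v'−v)/dt = (-0.143950)/0.05 = -2.8790
Δθ = θ'−θ = -0.150793;  (v·dt/L) = 19.9000·0.05/2.7 = 0.368519
tan δ = Δθ·L/(v·dt) = -0.409187  →  δ = -0.3884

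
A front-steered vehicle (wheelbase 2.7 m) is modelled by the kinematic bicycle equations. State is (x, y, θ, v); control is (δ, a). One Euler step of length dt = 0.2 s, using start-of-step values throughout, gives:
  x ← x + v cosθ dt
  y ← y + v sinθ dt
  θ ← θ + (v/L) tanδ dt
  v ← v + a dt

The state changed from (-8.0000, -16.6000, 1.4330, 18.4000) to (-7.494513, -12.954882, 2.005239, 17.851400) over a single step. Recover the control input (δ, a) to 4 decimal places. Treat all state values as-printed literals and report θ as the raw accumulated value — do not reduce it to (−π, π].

δ = 0.3975, a = -2.7430

a = (v'−v)/dt = (-0.548600)/0.2 = -2.7430
Δθ = θ'−θ = 0.572239;  (v·dt/L) = 18.4000·0.2/2.7 = 1.362963
tan δ = Δθ·L/(v·dt) = 0.419849  →  δ = 0.3975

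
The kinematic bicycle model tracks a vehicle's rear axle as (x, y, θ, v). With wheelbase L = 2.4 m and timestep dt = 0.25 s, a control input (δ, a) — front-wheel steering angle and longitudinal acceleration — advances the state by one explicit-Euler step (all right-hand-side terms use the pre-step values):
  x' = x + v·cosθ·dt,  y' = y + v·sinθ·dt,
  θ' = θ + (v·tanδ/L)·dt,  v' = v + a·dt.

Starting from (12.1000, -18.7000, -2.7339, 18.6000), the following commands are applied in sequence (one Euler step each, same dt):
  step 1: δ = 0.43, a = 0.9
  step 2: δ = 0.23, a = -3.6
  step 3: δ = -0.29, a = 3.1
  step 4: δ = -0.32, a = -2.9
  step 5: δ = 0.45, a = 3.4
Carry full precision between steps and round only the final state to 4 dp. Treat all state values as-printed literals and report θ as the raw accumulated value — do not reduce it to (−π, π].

(1.8515, -36.1922, -1.6844, 18.8250)

after step 1 (δ=0.43, a=0.9): (7.831123, -20.543689, -1.845322, 18.825000)
after step 2 (δ=0.23, a=-3.6): (6.555305, -25.073708, -1.386181, 17.925000)
after step 3 (δ=-0.29, a=3.1): (7.377919, -29.478808, -1.943374, 18.700000)
after step 4 (δ=-0.32, a=-2.9): (5.676138, -33.833066, -2.588893, 17.975000)
after step 5 (δ=0.45, a=3.4): (1.851462, -36.192227, -1.684423, 18.825000)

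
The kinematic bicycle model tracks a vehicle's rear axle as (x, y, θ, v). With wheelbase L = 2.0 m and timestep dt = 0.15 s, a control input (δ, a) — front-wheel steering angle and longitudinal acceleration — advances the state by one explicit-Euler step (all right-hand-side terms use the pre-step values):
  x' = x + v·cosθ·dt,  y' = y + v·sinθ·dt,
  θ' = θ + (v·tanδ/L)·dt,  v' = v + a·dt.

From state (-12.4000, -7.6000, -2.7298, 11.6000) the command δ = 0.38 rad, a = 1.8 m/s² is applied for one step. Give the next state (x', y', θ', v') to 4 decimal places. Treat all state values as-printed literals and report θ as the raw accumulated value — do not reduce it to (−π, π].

x' = -12.4000 + 11.6000·cos(-2.7298)·0.15 = -13.9945
y' = -7.6000 + 11.6000·sin(-2.7298)·0.15 = -8.2964
θ' = -2.7298 + (11.6000/2.0)·tan(0.38)·0.15 = -2.3823
v' = 11.6000 + 1.8000·0.15 = 11.8700

(-13.9945, -8.2964, -2.3823, 11.8700)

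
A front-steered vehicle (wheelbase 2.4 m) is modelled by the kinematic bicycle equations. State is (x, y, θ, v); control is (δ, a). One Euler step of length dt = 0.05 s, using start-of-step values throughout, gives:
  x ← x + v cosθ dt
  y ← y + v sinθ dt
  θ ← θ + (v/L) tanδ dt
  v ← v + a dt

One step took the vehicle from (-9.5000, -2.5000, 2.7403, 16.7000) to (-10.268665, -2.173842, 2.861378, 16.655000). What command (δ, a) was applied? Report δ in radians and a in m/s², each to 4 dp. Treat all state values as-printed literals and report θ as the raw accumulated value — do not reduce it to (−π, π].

δ = 0.3349, a = -0.9000

a = (v'−v)/dt = (-0.045000)/0.05 = -0.9000
Δθ = θ'−θ = 0.121078;  (v·dt/L) = 16.7000·0.05/2.4 = 0.347917
tan δ = Δθ·L/(v·dt) = 0.348009  →  δ = 0.3349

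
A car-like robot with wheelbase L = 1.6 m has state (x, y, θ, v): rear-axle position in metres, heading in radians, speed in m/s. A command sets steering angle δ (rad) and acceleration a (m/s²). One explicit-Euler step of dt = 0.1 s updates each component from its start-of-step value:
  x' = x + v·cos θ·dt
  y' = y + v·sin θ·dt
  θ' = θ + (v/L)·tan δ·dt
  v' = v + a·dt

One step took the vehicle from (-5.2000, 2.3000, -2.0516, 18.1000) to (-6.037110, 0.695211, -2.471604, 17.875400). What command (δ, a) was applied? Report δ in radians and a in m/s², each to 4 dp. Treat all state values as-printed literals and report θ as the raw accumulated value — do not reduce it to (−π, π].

a = (v'−v)/dt = (-0.224600)/0.1 = -2.2460
Δθ = θ'−θ = -0.420004;  (v·dt/L) = 18.1000·0.1/1.6 = 1.131250
tan δ = Δθ·L/(v·dt) = -0.371274  →  δ = -0.3555

δ = -0.3555, a = -2.2460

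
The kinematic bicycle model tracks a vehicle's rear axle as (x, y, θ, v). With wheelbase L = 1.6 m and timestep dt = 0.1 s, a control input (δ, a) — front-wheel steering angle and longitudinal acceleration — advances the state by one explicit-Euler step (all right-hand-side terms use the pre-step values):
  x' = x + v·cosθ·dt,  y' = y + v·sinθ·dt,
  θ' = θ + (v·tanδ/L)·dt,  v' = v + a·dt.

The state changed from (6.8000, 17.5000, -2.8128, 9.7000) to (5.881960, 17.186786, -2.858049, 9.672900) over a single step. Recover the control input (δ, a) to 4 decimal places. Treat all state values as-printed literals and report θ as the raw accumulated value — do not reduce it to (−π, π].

a = (v'−v)/dt = (-0.027100)/0.1 = -0.2710
Δθ = θ'−θ = -0.045249;  (v·dt/L) = 9.7000·0.1/1.6 = 0.606250
tan δ = Δθ·L/(v·dt) = -0.074638  →  δ = -0.0745

δ = -0.0745, a = -0.2710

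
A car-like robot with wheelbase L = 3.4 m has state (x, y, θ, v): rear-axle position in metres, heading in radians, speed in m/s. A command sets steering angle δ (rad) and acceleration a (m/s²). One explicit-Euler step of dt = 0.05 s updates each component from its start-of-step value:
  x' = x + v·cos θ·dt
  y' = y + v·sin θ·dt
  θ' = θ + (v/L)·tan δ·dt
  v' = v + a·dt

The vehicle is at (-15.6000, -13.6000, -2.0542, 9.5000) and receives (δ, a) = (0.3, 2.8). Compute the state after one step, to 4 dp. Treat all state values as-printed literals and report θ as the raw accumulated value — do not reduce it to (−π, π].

(-15.8208, -14.0206, -2.0110, 9.6400)

x' = -15.6000 + 9.5000·cos(-2.0542)·0.05 = -15.8208
y' = -13.6000 + 9.5000·sin(-2.0542)·0.05 = -14.0206
θ' = -2.0542 + (9.5000/3.4)·tan(0.3)·0.05 = -2.0110
v' = 9.5000 + 2.8000·0.05 = 9.6400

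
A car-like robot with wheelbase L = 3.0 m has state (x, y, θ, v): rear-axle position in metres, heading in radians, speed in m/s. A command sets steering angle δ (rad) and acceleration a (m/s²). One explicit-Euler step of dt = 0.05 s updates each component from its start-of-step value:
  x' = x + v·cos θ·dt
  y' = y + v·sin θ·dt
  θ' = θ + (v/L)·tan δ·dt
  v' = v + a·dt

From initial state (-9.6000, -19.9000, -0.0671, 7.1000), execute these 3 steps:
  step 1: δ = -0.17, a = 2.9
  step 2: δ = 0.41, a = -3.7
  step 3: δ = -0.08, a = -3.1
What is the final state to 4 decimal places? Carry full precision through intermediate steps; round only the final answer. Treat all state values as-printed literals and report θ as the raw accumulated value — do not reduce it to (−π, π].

(-8.5321, -19.9678, -0.0444, 6.9050)

after step 1 (δ=-0.17, a=2.9): (-9.245799, -19.923803, -0.087413, 7.245000)
after step 2 (δ=0.41, a=-3.7): (-8.884932, -19.955428, -0.034931, 7.060000)
after step 3 (δ=-0.08, a=-3.1): (-8.532147, -19.967756, -0.044364, 6.905000)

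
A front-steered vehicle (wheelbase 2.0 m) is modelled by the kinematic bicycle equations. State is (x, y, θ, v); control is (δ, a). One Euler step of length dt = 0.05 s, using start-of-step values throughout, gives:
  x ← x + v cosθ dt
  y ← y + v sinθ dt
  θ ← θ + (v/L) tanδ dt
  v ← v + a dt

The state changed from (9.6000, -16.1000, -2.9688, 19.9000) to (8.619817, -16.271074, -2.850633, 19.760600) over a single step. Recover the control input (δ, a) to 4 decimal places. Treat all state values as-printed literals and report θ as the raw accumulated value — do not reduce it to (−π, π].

a = (v'−v)/dt = (-0.139400)/0.05 = -2.7880
Δθ = θ'−θ = 0.118167;  (v·dt/L) = 19.9000·0.05/2.0 = 0.497500
tan δ = Δθ·L/(v·dt) = 0.237522  →  δ = 0.2332

δ = 0.2332, a = -2.7880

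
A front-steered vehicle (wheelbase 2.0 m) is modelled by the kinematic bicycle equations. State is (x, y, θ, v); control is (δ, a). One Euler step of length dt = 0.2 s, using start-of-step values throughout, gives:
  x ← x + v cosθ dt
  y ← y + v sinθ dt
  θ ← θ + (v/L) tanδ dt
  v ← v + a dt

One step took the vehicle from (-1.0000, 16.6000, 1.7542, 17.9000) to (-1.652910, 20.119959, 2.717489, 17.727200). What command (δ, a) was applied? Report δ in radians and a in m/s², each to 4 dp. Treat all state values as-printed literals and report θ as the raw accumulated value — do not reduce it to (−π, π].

a = (v'−v)/dt = (-0.172800)/0.2 = -0.8640
Δθ = θ'−θ = 0.963289;  (v·dt/L) = 17.9000·0.2/2.0 = 1.790000
tan δ = Δθ·L/(v·dt) = 0.538150  →  δ = 0.4937

δ = 0.4937, a = -0.8640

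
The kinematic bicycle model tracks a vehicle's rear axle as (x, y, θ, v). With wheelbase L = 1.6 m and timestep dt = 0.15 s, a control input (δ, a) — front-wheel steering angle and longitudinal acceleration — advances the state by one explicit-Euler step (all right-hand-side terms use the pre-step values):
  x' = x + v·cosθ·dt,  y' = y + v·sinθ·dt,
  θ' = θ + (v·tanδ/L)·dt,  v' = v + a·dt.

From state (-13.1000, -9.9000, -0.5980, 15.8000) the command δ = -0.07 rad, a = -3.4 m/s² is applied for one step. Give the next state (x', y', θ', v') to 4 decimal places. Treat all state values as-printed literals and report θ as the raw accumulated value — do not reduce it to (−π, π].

x' = -13.1000 + 15.8000·cos(-0.5980)·0.15 = -11.1413
y' = -9.9000 + 15.8000·sin(-0.5980)·0.15 = -11.2343
θ' = -0.5980 + (15.8000/1.6)·tan(-0.07)·0.15 = -0.7019
v' = 15.8000 − 3.4000·0.15 = 15.2900

(-11.1413, -11.2343, -0.7019, 15.2900)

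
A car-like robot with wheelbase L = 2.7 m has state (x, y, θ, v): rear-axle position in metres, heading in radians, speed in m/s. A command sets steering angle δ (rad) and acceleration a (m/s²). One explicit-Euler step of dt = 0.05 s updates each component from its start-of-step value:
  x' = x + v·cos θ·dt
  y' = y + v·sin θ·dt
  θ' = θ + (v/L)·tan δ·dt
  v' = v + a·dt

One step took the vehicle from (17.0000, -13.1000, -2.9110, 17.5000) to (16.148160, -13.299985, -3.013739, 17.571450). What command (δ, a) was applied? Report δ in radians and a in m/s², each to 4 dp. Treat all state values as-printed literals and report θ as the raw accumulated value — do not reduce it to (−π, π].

δ = -0.3070, a = 1.4290

a = (v'−v)/dt = (0.071450)/0.05 = 1.4290
Δθ = θ'−θ = -0.102739;  (v·dt/L) = 17.5000·0.05/2.7 = 0.324074
tan δ = Δθ·L/(v·dt) = -0.317023  →  δ = -0.3070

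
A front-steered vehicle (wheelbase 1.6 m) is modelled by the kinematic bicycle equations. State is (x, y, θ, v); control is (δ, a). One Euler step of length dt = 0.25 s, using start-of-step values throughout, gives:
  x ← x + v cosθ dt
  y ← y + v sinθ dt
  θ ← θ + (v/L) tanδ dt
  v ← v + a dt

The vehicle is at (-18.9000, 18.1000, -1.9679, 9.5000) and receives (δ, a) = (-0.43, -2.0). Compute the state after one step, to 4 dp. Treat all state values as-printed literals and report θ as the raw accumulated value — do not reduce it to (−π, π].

(-19.8185, 15.9098, -2.6487, 9.0000)

x' = -18.9000 + 9.5000·cos(-1.9679)·0.25 = -19.8185
y' = 18.1000 + 9.5000·sin(-1.9679)·0.25 = 15.9098
θ' = -1.9679 + (9.5000/1.6)·tan(-0.43)·0.25 = -2.6487
v' = 9.5000 − 2.0000·0.25 = 9.0000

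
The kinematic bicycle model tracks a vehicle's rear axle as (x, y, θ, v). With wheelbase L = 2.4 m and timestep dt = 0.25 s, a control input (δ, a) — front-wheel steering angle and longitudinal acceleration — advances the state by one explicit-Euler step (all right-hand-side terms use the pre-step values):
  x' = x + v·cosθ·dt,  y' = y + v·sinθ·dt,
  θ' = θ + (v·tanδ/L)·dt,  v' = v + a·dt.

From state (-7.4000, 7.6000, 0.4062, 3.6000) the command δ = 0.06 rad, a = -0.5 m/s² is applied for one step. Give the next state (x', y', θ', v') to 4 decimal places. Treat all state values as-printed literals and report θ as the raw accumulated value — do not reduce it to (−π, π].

x' = -7.4000 + 3.6000·cos(0.4062)·0.25 = -6.5732
y' = 7.6000 + 3.6000·sin(0.4062)·0.25 = 7.9556
θ' = 0.4062 + (3.6000/2.4)·tan(0.06)·0.25 = 0.4287
v' = 3.6000 − 0.5000·0.25 = 3.4750

(-6.5732, 7.9556, 0.4287, 3.4750)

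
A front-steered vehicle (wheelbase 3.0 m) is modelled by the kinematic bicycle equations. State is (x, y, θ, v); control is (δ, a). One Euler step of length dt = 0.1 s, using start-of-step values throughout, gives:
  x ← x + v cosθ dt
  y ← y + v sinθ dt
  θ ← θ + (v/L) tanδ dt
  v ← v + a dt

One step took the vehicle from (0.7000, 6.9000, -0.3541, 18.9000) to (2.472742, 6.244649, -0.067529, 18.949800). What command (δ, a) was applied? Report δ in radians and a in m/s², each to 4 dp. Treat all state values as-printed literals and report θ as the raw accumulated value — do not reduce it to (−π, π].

a = (v'−v)/dt = (0.049800)/0.1 = 0.4980
Δθ = θ'−θ = 0.286571;  (v·dt/L) = 18.9000·0.1/3.0 = 0.630000
tan δ = Δθ·L/(v·dt) = 0.454875  →  δ = 0.4269

δ = 0.4269, a = 0.4980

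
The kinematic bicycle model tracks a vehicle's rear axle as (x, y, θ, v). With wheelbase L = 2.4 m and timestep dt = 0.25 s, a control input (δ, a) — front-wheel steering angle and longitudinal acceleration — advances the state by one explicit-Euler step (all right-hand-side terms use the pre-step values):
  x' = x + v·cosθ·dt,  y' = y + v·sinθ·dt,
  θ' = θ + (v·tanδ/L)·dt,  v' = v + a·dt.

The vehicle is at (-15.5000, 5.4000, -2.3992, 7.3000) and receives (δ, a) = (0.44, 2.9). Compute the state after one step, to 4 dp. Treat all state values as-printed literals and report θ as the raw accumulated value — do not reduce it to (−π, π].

x' = -15.5000 + 7.3000·cos(-2.3992)·0.25 = -16.8448
y' = 5.4000 + 7.3000·sin(-2.3992)·0.25 = 4.1662
θ' = -2.3992 + (7.3000/2.4)·tan(0.44)·0.25 = -2.0412
v' = 7.3000 + 2.9000·0.25 = 8.0250

(-16.8448, 4.1662, -2.0412, 8.0250)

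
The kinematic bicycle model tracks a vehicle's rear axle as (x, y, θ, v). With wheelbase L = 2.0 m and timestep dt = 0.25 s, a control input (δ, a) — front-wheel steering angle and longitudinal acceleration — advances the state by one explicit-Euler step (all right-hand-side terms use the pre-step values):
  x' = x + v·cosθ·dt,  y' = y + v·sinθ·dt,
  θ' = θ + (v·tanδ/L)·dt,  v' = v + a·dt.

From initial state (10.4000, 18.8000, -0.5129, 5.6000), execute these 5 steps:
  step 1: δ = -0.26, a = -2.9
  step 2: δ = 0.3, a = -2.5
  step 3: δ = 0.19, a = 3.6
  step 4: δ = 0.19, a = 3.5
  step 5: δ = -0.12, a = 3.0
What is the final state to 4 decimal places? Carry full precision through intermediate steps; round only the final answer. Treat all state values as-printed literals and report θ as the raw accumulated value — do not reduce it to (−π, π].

(16.1069, 15.8751, -0.3754, 6.7750)

after step 1 (δ=-0.26, a=-2.9): (11.619855, 18.113011, -0.699115, 4.875000)
after step 2 (δ=0.3, a=-2.5): (12.552701, 17.328696, -0.510613, 4.250000)
after step 3 (δ=0.19, a=3.6): (13.479674, 16.809439, -0.408443, 5.150000)
after step 4 (δ=0.19, a=3.5): (14.661264, 16.298068, -0.284637, 6.025000)
after step 5 (δ=-0.12, a=3.0): (16.106908, 15.875099, -0.375449, 6.775000)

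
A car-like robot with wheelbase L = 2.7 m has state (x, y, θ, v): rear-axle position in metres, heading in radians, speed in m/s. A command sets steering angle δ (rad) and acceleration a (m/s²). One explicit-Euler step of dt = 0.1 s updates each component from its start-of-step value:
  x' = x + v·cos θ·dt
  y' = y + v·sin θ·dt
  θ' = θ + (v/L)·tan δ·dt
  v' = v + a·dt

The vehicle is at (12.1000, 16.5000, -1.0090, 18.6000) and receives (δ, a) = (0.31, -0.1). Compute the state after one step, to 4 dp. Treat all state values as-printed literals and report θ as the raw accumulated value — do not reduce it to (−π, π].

x' = 12.1000 + 18.6000·cos(-1.0090)·0.1 = 13.0908
y' = 16.5000 + 18.6000·sin(-1.0090)·0.1 = 14.9259
θ' = -1.0090 + (18.6000/2.7)·tan(0.31)·0.1 = -0.7883
v' = 18.6000 − 0.1000·0.1 = 18.5900

(13.0908, 14.9259, -0.7883, 18.5900)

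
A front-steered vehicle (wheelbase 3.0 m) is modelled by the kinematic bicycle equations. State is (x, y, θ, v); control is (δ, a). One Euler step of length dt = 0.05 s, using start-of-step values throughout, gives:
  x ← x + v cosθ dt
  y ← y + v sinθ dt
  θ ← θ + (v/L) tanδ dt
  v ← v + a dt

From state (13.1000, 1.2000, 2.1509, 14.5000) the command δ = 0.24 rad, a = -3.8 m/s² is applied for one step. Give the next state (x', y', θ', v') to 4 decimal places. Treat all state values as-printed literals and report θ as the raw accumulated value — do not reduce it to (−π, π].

(12.7026, 1.8064, 2.2100, 14.3100)

x' = 13.1000 + 14.5000·cos(2.1509)·0.05 = 12.7026
y' = 1.2000 + 14.5000·sin(2.1509)·0.05 = 1.8064
θ' = 2.1509 + (14.5000/3.0)·tan(0.24)·0.05 = 2.2100
v' = 14.5000 − 3.8000·0.05 = 14.3100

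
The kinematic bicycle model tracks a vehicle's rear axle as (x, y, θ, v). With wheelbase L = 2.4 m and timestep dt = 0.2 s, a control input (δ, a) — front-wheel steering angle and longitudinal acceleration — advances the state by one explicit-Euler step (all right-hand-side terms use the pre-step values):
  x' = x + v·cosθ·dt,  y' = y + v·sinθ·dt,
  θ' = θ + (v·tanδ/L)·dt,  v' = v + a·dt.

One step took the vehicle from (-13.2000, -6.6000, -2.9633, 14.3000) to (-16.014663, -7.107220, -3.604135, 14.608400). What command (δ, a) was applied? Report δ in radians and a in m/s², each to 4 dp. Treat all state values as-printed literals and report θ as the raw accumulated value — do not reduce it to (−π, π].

a = (v'−v)/dt = (0.308400)/0.2 = 1.5420
Δθ = θ'−θ = -0.640835;  (v·dt/L) = 14.3000·0.2/2.4 = 1.191667
tan δ = Δθ·L/(v·dt) = -0.537764  →  δ = -0.4934

δ = -0.4934, a = 1.5420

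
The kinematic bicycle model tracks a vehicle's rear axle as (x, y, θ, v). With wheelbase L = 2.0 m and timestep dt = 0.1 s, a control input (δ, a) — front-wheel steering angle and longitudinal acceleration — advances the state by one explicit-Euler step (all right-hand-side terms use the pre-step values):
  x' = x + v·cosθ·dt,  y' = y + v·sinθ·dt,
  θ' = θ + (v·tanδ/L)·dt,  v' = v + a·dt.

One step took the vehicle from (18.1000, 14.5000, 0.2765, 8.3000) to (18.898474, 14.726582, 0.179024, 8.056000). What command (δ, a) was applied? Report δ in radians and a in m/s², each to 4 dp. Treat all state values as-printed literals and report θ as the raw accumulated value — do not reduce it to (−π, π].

δ = -0.2307, a = -2.4400

a = (v'−v)/dt = (-0.244000)/0.1 = -2.4400
Δθ = θ'−θ = -0.097476;  (v·dt/L) = 8.3000·0.1/2.0 = 0.415000
tan δ = Δθ·L/(v·dt) = -0.234882  →  δ = -0.2307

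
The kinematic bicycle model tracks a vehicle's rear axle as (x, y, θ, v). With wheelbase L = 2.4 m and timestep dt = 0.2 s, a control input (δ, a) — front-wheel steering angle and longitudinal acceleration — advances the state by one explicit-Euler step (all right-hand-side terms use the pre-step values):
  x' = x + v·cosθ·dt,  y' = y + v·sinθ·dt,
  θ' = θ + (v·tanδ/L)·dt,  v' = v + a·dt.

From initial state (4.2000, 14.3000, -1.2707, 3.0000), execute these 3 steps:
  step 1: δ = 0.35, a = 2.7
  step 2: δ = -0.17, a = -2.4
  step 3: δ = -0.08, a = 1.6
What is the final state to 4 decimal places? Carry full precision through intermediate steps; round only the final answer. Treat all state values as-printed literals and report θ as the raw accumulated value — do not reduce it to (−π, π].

(4.8519, 12.4955, -1.2505, 3.3800)

after step 1 (δ=0.35, a=2.7): (4.377367, 13.726815, -1.179443, 3.540000)
after step 2 (δ=-0.17, a=-2.4): (4.647427, 13.072344, -1.230082, 3.060000)
after step 3 (δ=-0.08, a=1.6): (4.851933, 12.495525, -1.250525, 3.380000)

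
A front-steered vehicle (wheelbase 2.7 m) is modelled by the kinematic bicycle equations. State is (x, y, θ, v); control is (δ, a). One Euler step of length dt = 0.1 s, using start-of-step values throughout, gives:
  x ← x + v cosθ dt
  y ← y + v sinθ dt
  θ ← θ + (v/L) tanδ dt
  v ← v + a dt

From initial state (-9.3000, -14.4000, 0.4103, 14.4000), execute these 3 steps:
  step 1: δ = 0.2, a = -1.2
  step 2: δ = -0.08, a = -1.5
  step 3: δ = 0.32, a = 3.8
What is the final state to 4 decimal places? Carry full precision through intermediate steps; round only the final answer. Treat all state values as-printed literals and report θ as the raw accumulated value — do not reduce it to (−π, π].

(-5.4832, -12.4705, 0.6494, 14.5100)

after step 1 (δ=0.2, a=-1.2): (-7.979518, -13.825606, 0.518412, 14.280000)
after step 2 (δ=-0.08, a=-1.5): (-6.739147, -13.118030, 0.476010, 14.130000)
after step 3 (δ=0.32, a=3.8): (-5.483230, -12.470542, 0.649438, 14.510000)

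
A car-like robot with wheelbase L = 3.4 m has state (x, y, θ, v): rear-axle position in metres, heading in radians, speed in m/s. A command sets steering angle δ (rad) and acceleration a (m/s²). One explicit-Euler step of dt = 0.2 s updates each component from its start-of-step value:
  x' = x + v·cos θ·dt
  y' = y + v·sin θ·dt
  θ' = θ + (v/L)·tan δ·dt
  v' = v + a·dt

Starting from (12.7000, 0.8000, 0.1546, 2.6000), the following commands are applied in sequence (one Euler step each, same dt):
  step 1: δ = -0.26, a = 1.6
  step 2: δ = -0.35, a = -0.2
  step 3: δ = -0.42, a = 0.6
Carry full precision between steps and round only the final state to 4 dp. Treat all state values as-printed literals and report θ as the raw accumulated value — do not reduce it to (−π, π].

(14.3693, 0.9759, -0.0244, 3.0000)

after step 1 (δ=-0.26, a=1.6): (13.213798, 0.880072, 0.113914, 2.920000)
after step 2 (δ=-0.35, a=-0.2): (13.794013, 0.946454, 0.051215, 2.880000)
after step 3 (δ=-0.42, a=0.6): (14.369258, 0.975941, -0.024439, 3.000000)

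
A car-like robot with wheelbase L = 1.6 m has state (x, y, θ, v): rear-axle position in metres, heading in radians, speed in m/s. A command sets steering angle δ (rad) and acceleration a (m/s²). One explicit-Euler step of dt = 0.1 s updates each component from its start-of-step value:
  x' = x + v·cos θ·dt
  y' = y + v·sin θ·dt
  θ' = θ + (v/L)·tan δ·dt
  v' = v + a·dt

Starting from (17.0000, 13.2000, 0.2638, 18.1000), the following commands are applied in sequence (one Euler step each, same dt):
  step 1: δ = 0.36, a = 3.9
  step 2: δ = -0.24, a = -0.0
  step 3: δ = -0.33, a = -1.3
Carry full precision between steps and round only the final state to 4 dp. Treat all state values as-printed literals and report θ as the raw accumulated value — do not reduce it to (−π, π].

after step 1 (δ=0.36, a=3.9): (18.747385, 13.671959, 0.689606, 18.490000)
after step 2 (δ=-0.24, a=-0.0): (20.173883, 14.848354, 0.406805, 18.490000)
after step 3 (δ=-0.33, a=-1.3): (21.871985, 15.579961, 0.010975, 18.360000)

(21.8720, 15.5800, 0.0110, 18.3600)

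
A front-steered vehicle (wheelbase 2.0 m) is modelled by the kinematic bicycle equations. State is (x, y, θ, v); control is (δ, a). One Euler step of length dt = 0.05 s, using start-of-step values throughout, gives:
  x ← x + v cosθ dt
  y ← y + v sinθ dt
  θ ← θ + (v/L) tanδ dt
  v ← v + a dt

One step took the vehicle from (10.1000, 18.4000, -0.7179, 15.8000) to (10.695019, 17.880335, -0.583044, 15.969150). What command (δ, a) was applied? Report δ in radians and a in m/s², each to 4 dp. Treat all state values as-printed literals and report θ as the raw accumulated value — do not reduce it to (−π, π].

δ = 0.3290, a = 3.3830

a = (v'−v)/dt = (0.169150)/0.05 = 3.3830
Δθ = θ'−θ = 0.134856;  (v·dt/L) = 15.8000·0.05/2.0 = 0.395000
tan δ = Δθ·L/(v·dt) = 0.341408  →  δ = 0.3290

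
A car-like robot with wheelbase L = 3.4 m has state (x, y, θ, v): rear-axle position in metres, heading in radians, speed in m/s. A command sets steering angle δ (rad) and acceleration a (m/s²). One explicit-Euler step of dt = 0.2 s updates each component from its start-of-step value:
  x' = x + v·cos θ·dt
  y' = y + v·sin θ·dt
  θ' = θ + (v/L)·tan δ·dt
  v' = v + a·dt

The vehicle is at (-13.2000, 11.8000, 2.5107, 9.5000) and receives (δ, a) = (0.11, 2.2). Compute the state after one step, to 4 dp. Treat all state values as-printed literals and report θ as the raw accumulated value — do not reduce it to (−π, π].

(-14.7343, 12.9207, 2.5724, 9.9400)

x' = -13.2000 + 9.5000·cos(2.5107)·0.2 = -14.7343
y' = 11.8000 + 9.5000·sin(2.5107)·0.2 = 12.9207
θ' = 2.5107 + (9.5000/3.4)·tan(0.11)·0.2 = 2.5724
v' = 9.5000 + 2.2000·0.2 = 9.9400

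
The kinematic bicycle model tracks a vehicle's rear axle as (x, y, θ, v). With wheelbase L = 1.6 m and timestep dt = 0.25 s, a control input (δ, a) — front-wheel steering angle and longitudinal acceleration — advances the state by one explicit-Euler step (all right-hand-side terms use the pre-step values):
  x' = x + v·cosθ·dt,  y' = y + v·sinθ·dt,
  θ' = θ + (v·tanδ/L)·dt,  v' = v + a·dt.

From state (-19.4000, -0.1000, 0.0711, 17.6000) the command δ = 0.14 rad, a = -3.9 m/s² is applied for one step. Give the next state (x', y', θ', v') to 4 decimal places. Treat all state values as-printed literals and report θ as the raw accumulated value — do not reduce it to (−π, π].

x' = -19.4000 + 17.6000·cos(0.0711)·0.25 = -15.0111
y' = -0.1000 + 17.6000·sin(0.0711)·0.25 = 0.2126
θ' = 0.0711 + (17.6000/1.6)·tan(0.14)·0.25 = 0.4586
v' = 17.6000 − 3.9000·0.25 = 16.6250

(-15.0111, 0.2126, 0.4586, 16.6250)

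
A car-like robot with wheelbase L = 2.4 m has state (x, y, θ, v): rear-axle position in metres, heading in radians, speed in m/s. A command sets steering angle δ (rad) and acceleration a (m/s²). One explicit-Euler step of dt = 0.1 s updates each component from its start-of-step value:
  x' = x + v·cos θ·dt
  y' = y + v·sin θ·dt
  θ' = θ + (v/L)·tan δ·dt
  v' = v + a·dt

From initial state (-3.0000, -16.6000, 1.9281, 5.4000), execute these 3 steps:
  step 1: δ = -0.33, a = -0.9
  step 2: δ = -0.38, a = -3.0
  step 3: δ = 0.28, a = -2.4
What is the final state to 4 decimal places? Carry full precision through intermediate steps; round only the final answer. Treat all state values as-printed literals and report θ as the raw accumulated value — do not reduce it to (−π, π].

after step 1 (δ=-0.33, a=-0.9): (-3.188865, -16.094105, 1.851032, 5.310000)
after step 2 (δ=-0.38, a=-3.0): (-3.335730, -15.583819, 1.762662, 5.010000)
after step 3 (δ=0.28, a=-2.4): (-3.431266, -15.092012, 1.822689, 4.770000)

(-3.4313, -15.0920, 1.8227, 4.7700)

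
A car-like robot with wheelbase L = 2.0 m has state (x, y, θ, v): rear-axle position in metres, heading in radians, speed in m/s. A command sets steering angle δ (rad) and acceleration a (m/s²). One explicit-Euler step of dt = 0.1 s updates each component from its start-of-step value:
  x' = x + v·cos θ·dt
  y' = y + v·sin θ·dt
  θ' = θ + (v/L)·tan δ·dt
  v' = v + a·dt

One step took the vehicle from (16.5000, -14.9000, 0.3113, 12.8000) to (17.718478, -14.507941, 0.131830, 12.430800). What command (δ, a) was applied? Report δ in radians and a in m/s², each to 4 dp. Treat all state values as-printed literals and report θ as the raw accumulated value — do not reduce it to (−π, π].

δ = -0.2734, a = -3.6920

a = (v'−v)/dt = (-0.369200)/0.1 = -3.6920
Δθ = θ'−θ = -0.179470;  (v·dt/L) = 12.8000·0.1/2.0 = 0.640000
tan δ = Δθ·L/(v·dt) = -0.280422  →  δ = -0.2734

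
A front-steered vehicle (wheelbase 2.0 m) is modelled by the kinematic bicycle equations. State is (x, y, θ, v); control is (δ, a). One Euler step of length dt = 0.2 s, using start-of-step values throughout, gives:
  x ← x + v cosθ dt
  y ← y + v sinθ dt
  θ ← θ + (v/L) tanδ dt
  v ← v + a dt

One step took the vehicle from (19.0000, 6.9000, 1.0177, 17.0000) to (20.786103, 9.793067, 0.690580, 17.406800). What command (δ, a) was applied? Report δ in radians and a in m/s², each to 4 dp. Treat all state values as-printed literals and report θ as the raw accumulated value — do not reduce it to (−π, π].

a = (v'−v)/dt = (0.406800)/0.2 = 2.0340
Δθ = θ'−θ = -0.327120;  (v·dt/L) = 17.0000·0.2/2.0 = 1.700000
tan δ = Δθ·L/(v·dt) = -0.192424  →  δ = -0.1901

δ = -0.1901, a = 2.0340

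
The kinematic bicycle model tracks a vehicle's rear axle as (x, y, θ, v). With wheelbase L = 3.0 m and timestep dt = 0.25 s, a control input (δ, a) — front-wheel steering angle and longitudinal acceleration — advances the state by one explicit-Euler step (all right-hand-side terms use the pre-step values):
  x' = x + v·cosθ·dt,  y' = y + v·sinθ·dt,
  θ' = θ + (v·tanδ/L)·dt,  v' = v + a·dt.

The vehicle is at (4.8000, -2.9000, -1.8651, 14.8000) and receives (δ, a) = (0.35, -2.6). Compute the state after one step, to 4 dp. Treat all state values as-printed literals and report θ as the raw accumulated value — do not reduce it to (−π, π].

x' = 4.8000 + 14.8000·cos(-1.8651)·0.25 = 3.7267
y' = -2.9000 + 14.8000·sin(-1.8651)·0.25 = -6.4409
θ' = -1.8651 + (14.8000/3.0)·tan(0.35)·0.25 = -1.4149
v' = 14.8000 − 2.6000·0.25 = 14.1500

(3.7267, -6.4409, -1.4149, 14.1500)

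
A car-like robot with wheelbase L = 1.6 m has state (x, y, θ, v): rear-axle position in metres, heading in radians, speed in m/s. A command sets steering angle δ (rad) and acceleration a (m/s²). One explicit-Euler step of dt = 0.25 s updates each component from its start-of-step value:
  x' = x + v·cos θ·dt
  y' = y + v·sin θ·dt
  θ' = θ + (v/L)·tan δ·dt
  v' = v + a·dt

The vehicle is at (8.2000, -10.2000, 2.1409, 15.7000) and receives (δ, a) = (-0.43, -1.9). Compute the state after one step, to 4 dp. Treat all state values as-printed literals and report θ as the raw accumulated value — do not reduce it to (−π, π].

x' = 8.2000 + 15.7000·cos(2.1409)·0.25 = 6.0816
y' = -10.2000 + 15.7000·sin(2.1409)·0.25 = -6.8958
θ' = 2.1409 + (15.7000/1.6)·tan(-0.43)·0.25 = 1.0158
v' = 15.7000 − 1.9000·0.25 = 15.2250

(6.0816, -6.8958, 1.0158, 15.2250)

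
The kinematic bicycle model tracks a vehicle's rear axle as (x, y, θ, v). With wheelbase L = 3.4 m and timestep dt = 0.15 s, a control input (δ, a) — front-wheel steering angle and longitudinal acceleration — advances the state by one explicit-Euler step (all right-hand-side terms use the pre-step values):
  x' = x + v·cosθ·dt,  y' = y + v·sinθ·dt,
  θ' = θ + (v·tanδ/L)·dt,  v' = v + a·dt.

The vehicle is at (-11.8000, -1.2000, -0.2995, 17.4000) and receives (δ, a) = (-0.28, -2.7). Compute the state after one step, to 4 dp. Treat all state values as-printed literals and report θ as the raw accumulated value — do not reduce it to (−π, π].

(-9.3062, -1.9701, -0.5202, 16.9950)

x' = -11.8000 + 17.4000·cos(-0.2995)·0.15 = -9.3062
y' = -1.2000 + 17.4000·sin(-0.2995)·0.15 = -1.9701
θ' = -0.2995 + (17.4000/3.4)·tan(-0.28)·0.15 = -0.5202
v' = 17.4000 − 2.7000·0.15 = 16.9950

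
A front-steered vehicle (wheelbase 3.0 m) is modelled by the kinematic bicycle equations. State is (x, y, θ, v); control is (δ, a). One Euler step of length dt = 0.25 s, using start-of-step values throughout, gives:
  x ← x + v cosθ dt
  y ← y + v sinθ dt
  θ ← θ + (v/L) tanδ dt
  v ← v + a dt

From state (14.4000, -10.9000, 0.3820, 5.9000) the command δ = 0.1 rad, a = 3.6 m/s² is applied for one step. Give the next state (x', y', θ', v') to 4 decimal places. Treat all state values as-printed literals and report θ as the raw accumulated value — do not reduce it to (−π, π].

x' = 14.4000 + 5.9000·cos(0.3820)·0.25 = 15.7687
y' = -10.9000 + 5.9000·sin(0.3820)·0.25 = -10.3502
θ' = 0.3820 + (5.9000/3.0)·tan(0.1)·0.25 = 0.4313
v' = 5.9000 + 3.6000·0.25 = 6.8000

(15.7687, -10.3502, 0.4313, 6.8000)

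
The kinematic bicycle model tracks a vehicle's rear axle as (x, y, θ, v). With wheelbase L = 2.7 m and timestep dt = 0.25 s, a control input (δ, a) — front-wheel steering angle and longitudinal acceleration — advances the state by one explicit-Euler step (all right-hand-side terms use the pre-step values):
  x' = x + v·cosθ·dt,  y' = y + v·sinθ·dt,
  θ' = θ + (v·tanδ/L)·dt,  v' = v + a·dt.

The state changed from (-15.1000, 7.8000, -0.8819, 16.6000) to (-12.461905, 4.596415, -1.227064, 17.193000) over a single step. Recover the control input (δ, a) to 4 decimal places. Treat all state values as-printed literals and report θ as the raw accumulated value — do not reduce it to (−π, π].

δ = -0.2209, a = 2.3720

a = (v'−v)/dt = (0.593000)/0.25 = 2.3720
Δθ = θ'−θ = -0.345164;  (v·dt/L) = 16.6000·0.25/2.7 = 1.537037
tan δ = Δθ·L/(v·dt) = -0.224565  →  δ = -0.2209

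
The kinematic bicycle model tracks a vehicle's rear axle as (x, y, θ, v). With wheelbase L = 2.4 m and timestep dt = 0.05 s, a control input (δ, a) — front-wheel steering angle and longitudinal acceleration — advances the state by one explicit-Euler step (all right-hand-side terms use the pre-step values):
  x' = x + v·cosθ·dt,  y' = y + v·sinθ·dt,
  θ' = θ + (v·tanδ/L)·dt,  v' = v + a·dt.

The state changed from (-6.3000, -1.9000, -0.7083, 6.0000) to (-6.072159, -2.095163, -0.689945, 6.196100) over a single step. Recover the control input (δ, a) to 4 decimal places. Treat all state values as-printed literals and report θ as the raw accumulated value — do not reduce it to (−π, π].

a = (v'−v)/dt = (0.196100)/0.05 = 3.9220
Δθ = θ'−θ = 0.018355;  (v·dt/L) = 6.0000·0.05/2.4 = 0.125000
tan δ = Δθ·L/(v·dt) = 0.146840  →  δ = 0.1458

δ = 0.1458, a = 3.9220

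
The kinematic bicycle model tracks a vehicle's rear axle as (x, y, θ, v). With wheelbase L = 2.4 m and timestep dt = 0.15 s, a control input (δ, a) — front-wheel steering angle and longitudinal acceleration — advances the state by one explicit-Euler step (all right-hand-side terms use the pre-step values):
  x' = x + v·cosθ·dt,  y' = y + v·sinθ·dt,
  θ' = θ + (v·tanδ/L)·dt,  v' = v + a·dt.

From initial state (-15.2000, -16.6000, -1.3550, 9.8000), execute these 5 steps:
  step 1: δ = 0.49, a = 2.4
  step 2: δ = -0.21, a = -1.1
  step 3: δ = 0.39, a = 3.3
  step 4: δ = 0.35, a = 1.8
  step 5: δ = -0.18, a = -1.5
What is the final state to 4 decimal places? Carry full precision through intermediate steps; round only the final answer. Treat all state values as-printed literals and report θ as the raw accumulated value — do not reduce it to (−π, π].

after step 1 (δ=0.49, a=2.4): (-14.885236, -18.035905, -1.028300, 10.160000)
after step 2 (δ=-0.21, a=-1.1): (-14.098432, -19.341093, -1.163645, 9.995000)
after step 3 (δ=0.39, a=3.3): (-13.504736, -20.717783, -0.906864, 10.490000)
after step 4 (δ=0.35, a=1.8): (-12.535117, -21.957033, -0.667543, 10.760000)
after step 5 (δ=-0.18, a=-1.5): (-11.267569, -22.956193, -0.789917, 10.535000)

(-11.2676, -22.9562, -0.7899, 10.5350)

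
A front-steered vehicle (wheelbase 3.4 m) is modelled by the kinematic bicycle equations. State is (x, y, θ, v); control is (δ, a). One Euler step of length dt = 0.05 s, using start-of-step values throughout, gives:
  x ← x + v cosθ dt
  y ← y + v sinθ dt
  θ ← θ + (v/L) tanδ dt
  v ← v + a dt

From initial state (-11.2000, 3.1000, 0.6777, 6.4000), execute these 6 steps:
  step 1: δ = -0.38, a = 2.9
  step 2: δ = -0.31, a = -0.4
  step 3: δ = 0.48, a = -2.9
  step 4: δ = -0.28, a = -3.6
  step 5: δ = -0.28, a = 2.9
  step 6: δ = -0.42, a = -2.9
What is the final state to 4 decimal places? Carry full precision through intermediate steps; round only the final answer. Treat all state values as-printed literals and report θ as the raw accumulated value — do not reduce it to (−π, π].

(-9.6577, 4.2421, 0.5644, 6.2000)

after step 1 (δ=-0.38, a=2.9): (-10.950715, 3.300641, 0.640108, 6.545000)
after step 2 (δ=-0.31, a=-0.4): (-10.688250, 3.496102, 0.609277, 6.525000)
after step 3 (δ=0.48, a=-2.9): (-10.420705, 3.682806, 0.659232, 6.380000)
after step 4 (δ=-0.28, a=-3.6): (-10.168547, 3.878197, 0.632253, 6.200000)
after step 5 (δ=-0.28, a=2.9): (-9.918471, 4.061396, 0.606035, 6.345000)
after step 6 (δ=-0.42, a=-2.9): (-9.657719, 4.242105, 0.564366, 6.200000)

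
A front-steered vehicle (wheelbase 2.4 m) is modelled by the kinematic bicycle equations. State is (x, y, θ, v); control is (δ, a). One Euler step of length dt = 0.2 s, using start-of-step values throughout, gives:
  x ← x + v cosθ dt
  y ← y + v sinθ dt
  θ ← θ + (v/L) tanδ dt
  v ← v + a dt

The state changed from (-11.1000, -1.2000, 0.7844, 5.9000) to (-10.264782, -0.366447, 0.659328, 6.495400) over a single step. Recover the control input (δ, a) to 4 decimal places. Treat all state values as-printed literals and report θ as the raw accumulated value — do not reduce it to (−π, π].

a = (v'−v)/dt = (0.595400)/0.2 = 2.9770
Δθ = θ'−θ = -0.125072;  (v·dt/L) = 5.9000·0.2/2.4 = 0.491667
tan δ = Δθ·L/(v·dt) = -0.254384  →  δ = -0.2491

δ = -0.2491, a = 2.9770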